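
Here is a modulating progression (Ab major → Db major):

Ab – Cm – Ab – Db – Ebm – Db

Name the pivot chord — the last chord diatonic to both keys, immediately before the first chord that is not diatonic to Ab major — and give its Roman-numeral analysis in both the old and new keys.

Chords diatonic to Ab major: Ab, Bbm, Cm, Db, Eb, Fm, Gdim.
Reading the progression, the first chord not in that set is Ebm, so the modulation leaves Ab major there.
The chord immediately before Ebm is Db, which is diatonic to both keys: IV in Ab major and I in Db major.

Db — IV in Ab major, I in Db major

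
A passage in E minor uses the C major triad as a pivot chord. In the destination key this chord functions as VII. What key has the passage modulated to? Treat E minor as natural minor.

D minor

The numeral VII denotes a major triad on scale degree 7. With C on degree 7, the tonic of the new key is D.
Degree 7 carries a major triad in natural-minor keys, so the destination is D minor.
Check: the diatonic triads of D minor (natural minor) are Dm (i), Edim (ii°), F (III), Gm (iv), Am (v), B♭ (VI), C (VII) — C major is indeed VII.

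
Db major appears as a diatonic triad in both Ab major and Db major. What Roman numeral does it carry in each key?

IV in Ab major; I in Db major

The scale of Ab major is Ab Bb C Db Eb F G; Db is degree 4, and the triad built there (Db-F-Ab) is major, so it is IV.
The scale of Db major is Db Eb F Gb Ab Bb C; Db is degree 1, and the triad built there (Db-F-Ab) is major, so it is I.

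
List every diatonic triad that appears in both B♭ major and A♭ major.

Triads in B♭ major: B♭ (I), Cm (ii), Dm (iii), E♭ (IV), F (V), Gm (vi), Adim (vii°).
Triads in A♭ major: A♭ (I), B♭m (ii), Cm (iii), D♭ (IV), E♭ (V), Fm (vi), Gdim (vii°).
Shared triads with their functions: Cm (ii in B♭ major, iii in A♭ major); E♭ (IV in B♭ major, V in A♭ major).

Cm, E♭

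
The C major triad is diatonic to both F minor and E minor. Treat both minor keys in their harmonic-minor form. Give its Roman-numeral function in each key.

V in F minor; VI in E minor

The scale of F minor (harmonic minor) is F G A♭ B♭ C D♭ E; C is degree 5, and the triad built there (C-E-G) is major, so it is V.
The scale of E minor (harmonic minor) is E F♯ G A B C D♯; C is degree 6, and the triad built there (C-E-G) is major, so it is VI.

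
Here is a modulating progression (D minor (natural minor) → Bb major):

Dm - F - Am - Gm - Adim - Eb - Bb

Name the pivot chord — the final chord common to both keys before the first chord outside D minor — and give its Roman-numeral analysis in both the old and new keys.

Gm — iv in D minor, vi in Bb major

Chords diatonic to D minor: Dm, Edim, F, Gm, Am, Bb, C.
Reading the progression, the first chord not in that set is Adim, so the modulation leaves D minor there.
The chord immediately before Adim is Gm, which is diatonic to both keys: iv in D minor and vi in Bb major.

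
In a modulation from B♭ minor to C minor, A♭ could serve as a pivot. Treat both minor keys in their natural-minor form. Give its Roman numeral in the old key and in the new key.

The scale of B♭ minor (natural minor) is B♭ C D♭ E♭ F G♭ A♭; A♭ is degree 7, and the triad built there (A♭-C-E♭) is major, so it is VII.
The scale of C minor (natural minor) is C D E♭ F G A♭ B♭; A♭ is degree 6, and the triad built there (A♭-C-E♭) is major, so it is VI.

VII in B♭ minor; VI in C minor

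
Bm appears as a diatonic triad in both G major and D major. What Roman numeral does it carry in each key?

iii in G major; vi in D major

The scale of G major is G A B C D E F♯; B is degree 3, and the triad built there (B-D-F♯) is minor, so it is iii.
The scale of D major is D E F♯ G A B C♯; B is degree 6, and the triad built there (B-D-F♯) is minor, so it is vi.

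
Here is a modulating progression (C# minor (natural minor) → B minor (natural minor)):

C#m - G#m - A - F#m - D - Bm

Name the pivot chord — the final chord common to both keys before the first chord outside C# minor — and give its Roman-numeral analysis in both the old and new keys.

F#m — iv in C# minor, v in B minor

Chords diatonic to C# minor: C#m, D#dim, E, F#m, G#m, A, B.
Reading the progression, the first chord not in that set is D, so the modulation leaves C# minor there.
The chord immediately before D is F#m, which is diatonic to both keys: iv in C# minor and v in B minor.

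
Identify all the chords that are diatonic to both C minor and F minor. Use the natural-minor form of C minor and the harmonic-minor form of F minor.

Triads in C minor (natural minor): Cm (i), Ddim (ii°), Eb (III), Fm (iv), Gm (v), Ab (VI), Bb (VII).
Triads in F minor (harmonic minor): Fm (i), Gdim (ii°), Abaug (III+), Bbm (iv), C (V), Db (VI), Edim (vii°).
Shared triads with their functions: Fm (iv in C minor, i in F minor).

Fm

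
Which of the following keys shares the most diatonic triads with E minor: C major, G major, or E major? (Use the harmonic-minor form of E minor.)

G major

Triads of E minor (harmonic minor): E minor (i), F♯ diminished (ii°), G augmented (III+), A minor (iv), B major (V), C major (VI), D♯ diminished (vii°).
C major shares 3: Em, Am, C.
G major shares 4: Em, F♯dim, Am, C.
E major shares 2: B, D♯dim.
The most common triads (4) are shared with G major.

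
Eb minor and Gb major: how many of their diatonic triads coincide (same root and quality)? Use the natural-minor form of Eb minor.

Diatonic triads of Eb minor (natural minor): Ebm (i), Fdim (ii°), Gb (III), Abm (iv), Bbm (v), Cb (VI), Db (VII).
Diatonic triads of Gb major: Gb (I), Abm (ii), Bbm (iii), Cb (IV), Db (V), Ebm (vi), Fdim (vii°).
Matching root and quality in both lists: Ebm, Fdim, Gb, Abm, Bbm, Cb, Db.
That gives 7 common triads.

7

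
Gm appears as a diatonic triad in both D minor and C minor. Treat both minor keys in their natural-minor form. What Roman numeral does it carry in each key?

iv in D minor; v in C minor

The scale of D minor (natural minor) is D E F G A Bb C; G is degree 4, and the triad built there (G-Bb-D) is minor, so it is iv.
The scale of C minor (natural minor) is C D Eb F G Ab Bb; G is degree 5, and the triad built there (G-Bb-D) is minor, so it is v.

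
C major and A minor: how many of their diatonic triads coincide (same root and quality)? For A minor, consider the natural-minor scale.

7

Diatonic triads of C major: C (I), Dm (ii), Em (iii), F (IV), G (V), Am (vi), Bdim (vii°).
Diatonic triads of A minor (natural minor): Am (i), Bdim (ii°), C (III), Dm (iv), Em (v), F (VI), G (VII).
Matching root and quality in both lists: C, Dm, Em, F, G, Am, Bdim.
That gives 7 common triads.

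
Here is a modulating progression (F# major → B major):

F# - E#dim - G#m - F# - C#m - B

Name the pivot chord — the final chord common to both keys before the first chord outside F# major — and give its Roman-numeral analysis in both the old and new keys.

Chords diatonic to F# major: F#, G#m, A#m, B, C#, D#m, E#dim.
Reading the progression, the first chord not in that set is C#m, so the modulation leaves F# major there.
The chord immediately before C#m is F#, which is diatonic to both keys: I in F# major and V in B major.

F# — I in F# major, V in B major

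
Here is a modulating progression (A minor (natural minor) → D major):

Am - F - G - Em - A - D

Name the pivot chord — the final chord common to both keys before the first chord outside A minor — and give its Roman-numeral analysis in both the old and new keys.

Chords diatonic to A minor: Am, Bdim, C, Dm, Em, F, G.
Reading the progression, the first chord not in that set is A, so the modulation leaves A minor there.
The chord immediately before A is Em, which is diatonic to both keys: v in A minor and ii in D major.

Em — v in A minor, ii in D major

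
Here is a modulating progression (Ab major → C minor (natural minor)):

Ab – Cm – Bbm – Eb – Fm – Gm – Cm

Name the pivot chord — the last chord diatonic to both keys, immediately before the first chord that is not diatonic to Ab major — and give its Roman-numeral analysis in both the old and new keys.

Fm — vi in Ab major, iv in C minor

Chords diatonic to Ab major: Ab, Bbm, Cm, Db, Eb, Fm, Gdim.
Reading the progression, the first chord not in that set is Gm, so the modulation leaves Ab major there.
The chord immediately before Gm is Fm, which is diatonic to both keys: vi in Ab major and iv in C minor.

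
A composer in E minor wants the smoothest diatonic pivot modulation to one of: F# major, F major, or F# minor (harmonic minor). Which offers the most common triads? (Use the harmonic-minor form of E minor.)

F major

Triads of E minor (harmonic minor): E minor (i), F# diminished (ii°), G augmented (III+), A minor (iv), B major (V), C major (VI), D# diminished (vii°).
F# major shares 1: B.
F major shares 2: Am, C.
F# minor (harmonic minor) shares 0: none.
The most common triads (2) are shared with F major.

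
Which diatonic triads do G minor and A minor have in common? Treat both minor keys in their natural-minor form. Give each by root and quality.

Triads in G minor (natural minor): Gm (i), Adim (ii°), Bb (III), Cm (iv), Dm (v), Eb (VI), F (VII).
Triads in A minor (natural minor): Am (i), Bdim (ii°), C (III), Dm (iv), Em (v), F (VI), G (VII).
Shared triads with their functions: Dm (v in G minor, iv in A minor); F (VII in G minor, VI in A minor).

Dm, F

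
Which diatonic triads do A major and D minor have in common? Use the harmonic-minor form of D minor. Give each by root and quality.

Triads in A major: A major (I), B minor (ii), C# minor (iii), D major (IV), E major (V), F# minor (vi), G# diminished (vii°).
Triads in D minor (harmonic minor): D minor (i), E diminished (ii°), F augmented (III+), G minor (iv), A major (V), Bb major (VI), C# diminished (vii°).
Shared triads with their functions: A major (I in A major, V in D minor).

A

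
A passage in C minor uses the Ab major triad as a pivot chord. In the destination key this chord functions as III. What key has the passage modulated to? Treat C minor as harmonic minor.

F minor

The numeral III denotes a major triad on scale degree 3. With Ab on degree 3, the tonic of the new key is F.
Degree 3 carries a major triad in natural-minor keys, so the destination is F minor.
Check: the diatonic triads of F minor (natural minor) are Fm (i), Gdim (ii°), Ab (III), Bbm (iv), Cm (v), Db (VI), Eb (VII) — Ab major is indeed III.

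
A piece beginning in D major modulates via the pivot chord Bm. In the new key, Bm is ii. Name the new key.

The numeral ii denotes a minor triad on scale degree 2. With B on degree 2, the tonic of the new key is A.
Degree 2 carries a minor triad in major keys, so the destination is A major.
Check: the diatonic triads of A major are A (I), Bm (ii), C#m (iii), D (IV), E (V), F#m (vi), G#dim (vii°) — Bm is indeed ii.

A major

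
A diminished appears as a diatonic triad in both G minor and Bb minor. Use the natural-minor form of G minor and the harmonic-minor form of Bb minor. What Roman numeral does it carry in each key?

The scale of G minor (natural minor) is G A Bb C D Eb F; A is degree 2, and the triad built there (A-C-Eb) is diminished, so it is ii°.
The scale of Bb minor (harmonic minor) is Bb C Db Eb F Gb A; A is degree 7, and the triad built there (A-C-Eb) is diminished, so it is vii°.

ii° in G minor; vii° in Bb minor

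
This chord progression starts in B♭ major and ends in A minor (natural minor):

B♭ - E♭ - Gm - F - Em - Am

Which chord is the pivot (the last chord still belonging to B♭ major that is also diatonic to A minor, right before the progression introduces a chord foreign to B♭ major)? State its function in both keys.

Chords diatonic to B♭ major: B♭, Cm, Dm, E♭, F, Gm, Adim.
Reading the progression, the first chord not in that set is Em, so the modulation leaves B♭ major there.
The chord immediately before Em is F, which is diatonic to both keys: V in B♭ major and VI in A minor.

F — V in B♭ major, VI in A minor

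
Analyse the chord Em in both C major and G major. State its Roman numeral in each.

The scale of C major is C D E F G A B; E is degree 3, and the triad built there (E-G-B) is minor, so it is iii.
The scale of G major is G A B C D E F#; E is degree 6, and the triad built there (E-G-B) is minor, so it is vi.

iii in C major; vi in G major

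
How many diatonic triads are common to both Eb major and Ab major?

4

Diatonic triads of Eb major: Eb (I), Fm (ii), Gm (iii), Ab (IV), Bb (V), Cm (vi), Ddim (vii°).
Diatonic triads of Ab major: Ab (I), Bbm (ii), Cm (iii), Db (IV), Eb (V), Fm (vi), Gdim (vii°).
Matching root and quality in both lists: Eb, Fm, Ab, Cm.
That gives 4 common triads.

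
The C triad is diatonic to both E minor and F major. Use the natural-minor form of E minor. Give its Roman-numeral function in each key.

The scale of E minor (natural minor) is E F# G A B C D; C is degree 6, and the triad built there (C-E-G) is major, so it is VI.
The scale of F major is F G A Bb C D E; C is degree 5, and the triad built there (C-E-G) is major, so it is V.

VI in E minor; V in F major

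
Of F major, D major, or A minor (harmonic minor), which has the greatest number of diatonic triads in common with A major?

Triads of A major: A (I), Bm (ii), C♯m (iii), D (IV), E (V), F♯m (vi), G♯dim (vii°).
F major shares 0: none.
D major shares 4: A, Bm, D, F♯m.
A minor (harmonic minor) shares 2: E, G♯dim.
The most common triads (4) are shared with D major.

D major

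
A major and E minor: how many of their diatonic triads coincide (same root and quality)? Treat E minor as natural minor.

2

Diatonic triads of A major: A (I), Bm (ii), C#m (iii), D (IV), E (V), F#m (vi), G#dim (vii°).
Diatonic triads of E minor (natural minor): Em (i), F#dim (ii°), G (III), Am (iv), Bm (v), C (VI), D (VII).
Matching root and quality in both lists: Bm, D.
That gives 2 common triads.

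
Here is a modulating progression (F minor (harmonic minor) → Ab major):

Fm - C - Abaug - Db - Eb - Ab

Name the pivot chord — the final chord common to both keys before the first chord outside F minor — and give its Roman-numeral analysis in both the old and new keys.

Chords diatonic to F minor: Fm, Gdim, Abaug, Bbm, C, Db, Edim.
Reading the progression, the first chord not in that set is Eb, so the modulation leaves F minor there.
The chord immediately before Eb is Db, which is diatonic to both keys: VI in F minor and IV in Ab major.

Db — VI in F minor, IV in Ab major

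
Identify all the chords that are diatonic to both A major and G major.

Bm, D

Triads in A major: A (I), Bm (ii), C♯m (iii), D (IV), E (V), F♯m (vi), G♯dim (vii°).
Triads in G major: G (I), Am (ii), Bm (iii), C (IV), D (V), Em (vi), F♯dim (vii°).
Shared triads with their functions: Bm (ii in A major, iii in G major); D (IV in A major, V in G major).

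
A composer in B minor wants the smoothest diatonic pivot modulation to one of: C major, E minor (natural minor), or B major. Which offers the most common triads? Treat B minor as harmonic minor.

E minor

Triads of B minor (harmonic minor): Bm (i), C♯dim (ii°), Daug (III+), Em (iv), F♯ (V), G (VI), A♯dim (vii°).
C major shares 2: Em, G.
E minor (natural minor) shares 3: Bm, Em, G.
B major shares 2: F♯, A♯dim.
The most common triads (3) are shared with E minor.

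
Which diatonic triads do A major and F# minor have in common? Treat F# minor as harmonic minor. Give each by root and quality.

Bm, D, F#m, G#dim

Triads in A major: A (I), Bm (ii), C#m (iii), D (IV), E (V), F#m (vi), G#dim (vii°).
Triads in F# minor (harmonic minor): F#m (i), G#dim (ii°), Aaug (III+), Bm (iv), C# (V), D (VI), E#dim (vii°).
Shared triads with their functions: Bm (ii in A major, iv in F# minor); D (IV in A major, VI in F# minor); F#m (vi in A major, i in F# minor); G#dim (vii° in A major, ii° in F# minor).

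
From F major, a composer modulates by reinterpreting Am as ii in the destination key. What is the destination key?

The numeral ii denotes a minor triad on scale degree 2. With A on degree 2, the tonic of the new key is G.
Degree 2 carries a minor triad in major keys, so the destination is G major.
Check: the diatonic triads of G major are G (I), Am (ii), Bm (iii), C (IV), D (V), Em (vi), F#dim (vii°) — Am is indeed ii.

G major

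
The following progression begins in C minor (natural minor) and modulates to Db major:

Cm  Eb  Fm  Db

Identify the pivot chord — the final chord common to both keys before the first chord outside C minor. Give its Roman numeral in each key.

Fm — iv in C minor, iii in Db major

Chords diatonic to C minor: Cm, Ddim, Eb, Fm, Gm, Ab, Bb.
Reading the progression, the first chord not in that set is Db, so the modulation leaves C minor there.
The chord immediately before Db is Fm, which is diatonic to both keys: iv in C minor and iii in Db major.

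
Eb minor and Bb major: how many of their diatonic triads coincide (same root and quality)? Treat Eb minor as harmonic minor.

Diatonic triads of Eb minor (harmonic minor): Ebm (i), Fdim (ii°), Gbaug (III+), Abm (iv), Bb (V), Cb (VI), Ddim (vii°).
Diatonic triads of Bb major: Bb (I), Cm (ii), Dm (iii), Eb (IV), F (V), Gm (vi), Adim (vii°).
Matching root and quality in both lists: Bb.
That gives 1 common triad.

1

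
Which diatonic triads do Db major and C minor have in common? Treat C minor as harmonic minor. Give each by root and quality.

Fm, Ab

Triads in Db major: Db (I), Ebm (ii), Fm (iii), Gb (IV), Ab (V), Bbm (vi), Cdim (vii°).
Triads in C minor (harmonic minor): Cm (i), Ddim (ii°), Ebaug (III+), Fm (iv), G (V), Ab (VI), Bdim (vii°).
Shared triads with their functions: Fm (iii in Db major, iv in C minor); Ab (V in Db major, VI in C minor).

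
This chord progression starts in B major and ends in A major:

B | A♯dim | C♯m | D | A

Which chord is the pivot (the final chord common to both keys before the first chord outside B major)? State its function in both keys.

Chords diatonic to B major: B, C♯m, D♯m, E, F♯, G♯m, A♯dim.
Reading the progression, the first chord not in that set is D, so the modulation leaves B major there.
The chord immediately before D is C♯m, which is diatonic to both keys: ii in B major and iii in A major.

C♯m — ii in B major, iii in A major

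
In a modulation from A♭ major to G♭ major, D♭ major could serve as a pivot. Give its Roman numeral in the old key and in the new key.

IV in A♭ major; V in G♭ major

The scale of A♭ major is A♭ B♭ C D♭ E♭ F G; D♭ is degree 4, and the triad built there (D♭-F-A♭) is major, so it is IV.
The scale of G♭ major is G♭ A♭ B♭ C♭ D♭ E♭ F; D♭ is degree 5, and the triad built there (D♭-F-A♭) is major, so it is V.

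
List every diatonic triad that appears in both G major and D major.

Triads in G major: G (I), Am (ii), Bm (iii), C (IV), D (V), Em (vi), F#dim (vii°).
Triads in D major: D (I), Em (ii), F#m (iii), G (IV), A (V), Bm (vi), C#dim (vii°).
Shared triads with their functions: G (I in G major, IV in D major); Bm (iii in G major, vi in D major); D (V in G major, I in D major); Em (vi in G major, ii in D major).

G, Bm, D, Em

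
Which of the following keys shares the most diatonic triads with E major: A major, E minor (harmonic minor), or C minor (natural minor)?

A major

Triads of E major: E major (I), F# minor (ii), G# minor (iii), A major (IV), B major (V), C# minor (vi), D# diminished (vii°).
A major shares 4: E, F#m, A, C#m.
E minor (harmonic minor) shares 2: B, D#dim.
C minor (natural minor) shares 0: none.
The most common triads (4) are shared with A major.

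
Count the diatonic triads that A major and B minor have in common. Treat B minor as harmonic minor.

Diatonic triads of A major: A (I), Bm (ii), C#m (iii), D (IV), E (V), F#m (vi), G#dim (vii°).
Diatonic triads of B minor (harmonic minor): Bm (i), C#dim (ii°), Daug (III+), Em (iv), F# (V), G (VI), A#dim (vii°).
Matching root and quality in both lists: Bm.
That gives 1 common triad.

1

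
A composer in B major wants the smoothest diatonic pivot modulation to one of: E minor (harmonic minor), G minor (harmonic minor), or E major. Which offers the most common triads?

Triads of B major: B major (I), C# minor (ii), D# minor (iii), E major (IV), F# major (V), G# minor (vi), A# diminished (vii°).
E minor (harmonic minor) shares 1: B.
G minor (harmonic minor) shares 0: none.
E major shares 4: B, C#m, E, G#m.
The most common triads (4) are shared with E major.

E major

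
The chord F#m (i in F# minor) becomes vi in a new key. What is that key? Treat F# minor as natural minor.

The numeral vi denotes a minor triad on scale degree 6. With F# on degree 6, the tonic of the new key is A.
Degree 6 carries a minor triad in major keys, so the destination is A major.
Check: the diatonic triads of A major are A (I), Bm (ii), C#m (iii), D (IV), E (V), F#m (vi), G#dim (vii°) — F#m is indeed vi.

A major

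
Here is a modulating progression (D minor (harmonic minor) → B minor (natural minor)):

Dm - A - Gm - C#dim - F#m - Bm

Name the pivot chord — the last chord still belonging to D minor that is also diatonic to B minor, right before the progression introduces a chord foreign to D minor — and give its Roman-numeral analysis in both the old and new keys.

C#dim — vii° in D minor, ii° in B minor

Chords diatonic to D minor: Dm, Edim, Faug, Gm, A, Bb, C#dim.
Reading the progression, the first chord not in that set is F#m, so the modulation leaves D minor there.
The chord immediately before F#m is C#dim, which is diatonic to both keys: vii° in D minor and ii° in B minor.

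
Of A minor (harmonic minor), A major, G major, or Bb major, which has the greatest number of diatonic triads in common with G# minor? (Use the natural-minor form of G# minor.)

A major

Triads of G# minor (natural minor): G# minor (i), A# diminished (ii°), B major (III), C# minor (iv), D# minor (v), E major (VI), F# major (VII).
A minor (harmonic minor) shares 1: E.
A major shares 2: C#m, E.
G major shares 0: none.
Bb major shares 0: none.
The most common triads (2) are shared with A major.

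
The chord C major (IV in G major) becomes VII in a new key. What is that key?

The numeral VII denotes a major triad on scale degree 7. With C on degree 7, the tonic of the new key is D.
Degree 7 carries a major triad in natural-minor keys, so the destination is D minor.
Check: the diatonic triads of D minor (natural minor) are Dm (i), Edim (ii°), F (III), Gm (iv), Am (v), B♭ (VI), C (VII) — C major is indeed VII.

D minor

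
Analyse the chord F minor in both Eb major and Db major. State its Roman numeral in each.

The scale of Eb major is Eb F G Ab Bb C D; F is degree 2, and the triad built there (F-Ab-C) is minor, so it is ii.
The scale of Db major is Db Eb F Gb Ab Bb C; F is degree 3, and the triad built there (F-Ab-C) is minor, so it is iii.

ii in Eb major; iii in Db major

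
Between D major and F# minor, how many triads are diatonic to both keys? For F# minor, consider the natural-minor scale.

Diatonic triads of D major: D (I), Em (ii), F#m (iii), G (IV), A (V), Bm (vi), C#dim (vii°).
Diatonic triads of F# minor (natural minor): F#m (i), G#dim (ii°), A (III), Bm (iv), C#m (v), D (VI), E (VII).
Matching root and quality in both lists: D, F#m, A, Bm.
That gives 4 common triads.

4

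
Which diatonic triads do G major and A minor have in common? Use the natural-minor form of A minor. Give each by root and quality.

Triads in G major: G (I), Am (ii), Bm (iii), C (IV), D (V), Em (vi), F#dim (vii°).
Triads in A minor (natural minor): Am (i), Bdim (ii°), C (III), Dm (iv), Em (v), F (VI), G (VII).
Shared triads with their functions: G (I in G major, VII in A minor); Am (ii in G major, i in A minor); C (IV in G major, III in A minor); Em (vi in G major, v in A minor).

G, Am, C, Em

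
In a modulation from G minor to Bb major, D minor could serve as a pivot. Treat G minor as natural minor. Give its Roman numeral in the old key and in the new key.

The scale of G minor (natural minor) is G A Bb C D Eb F; D is degree 5, and the triad built there (D-F-A) is minor, so it is v.
The scale of Bb major is Bb C D Eb F G A; D is degree 3, and the triad built there (D-F-A) is minor, so it is iii.

v in G minor; iii in Bb major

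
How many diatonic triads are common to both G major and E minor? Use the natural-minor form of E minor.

Diatonic triads of G major: G major (I), A minor (ii), B minor (iii), C major (IV), D major (V), E minor (vi), F# diminished (vii°).
Diatonic triads of E minor (natural minor): E minor (i), F# diminished (ii°), G major (III), A minor (iv), B minor (v), C major (VI), D major (VII).
Matching root and quality in both lists: G major, A minor, B minor, C major, D major, E minor, F# diminished.
That gives 7 common triads.

7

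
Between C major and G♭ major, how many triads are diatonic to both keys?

Diatonic triads of C major: C (I), Dm (ii), Em (iii), F (IV), G (V), Am (vi), Bdim (vii°).
Diatonic triads of G♭ major: G♭ (I), A♭m (ii), B♭m (iii), C♭ (IV), D♭ (V), E♭m (vi), Fdim (vii°).
No triad has the same root and quality in both keys.

0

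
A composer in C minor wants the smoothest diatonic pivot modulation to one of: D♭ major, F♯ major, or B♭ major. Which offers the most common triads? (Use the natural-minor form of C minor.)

Triads of C minor (natural minor): Cm (i), Ddim (ii°), E♭ (III), Fm (iv), Gm (v), A♭ (VI), B♭ (VII).
D♭ major shares 2: Fm, A♭.
F♯ major shares 0: none.
B♭ major shares 4: Cm, E♭, Gm, B♭.
The most common triads (4) are shared with B♭ major.

B♭ major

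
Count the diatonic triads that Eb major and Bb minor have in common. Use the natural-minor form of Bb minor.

Diatonic triads of Eb major: Eb (I), Fm (ii), Gm (iii), Ab (IV), Bb (V), Cm (vi), Ddim (vii°).
Diatonic triads of Bb minor (natural minor): Bbm (i), Cdim (ii°), Db (III), Ebm (iv), Fm (v), Gb (VI), Ab (VII).
Matching root and quality in both lists: Fm, Ab.
That gives 2 common triads.

2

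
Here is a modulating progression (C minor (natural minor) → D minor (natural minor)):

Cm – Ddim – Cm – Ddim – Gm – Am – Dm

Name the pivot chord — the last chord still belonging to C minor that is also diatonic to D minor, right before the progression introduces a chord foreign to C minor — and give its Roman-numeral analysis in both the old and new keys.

Gm — v in C minor, iv in D minor

Chords diatonic to C minor: Cm, Ddim, Eb, Fm, Gm, Ab, Bb.
Reading the progression, the first chord not in that set is Am, so the modulation leaves C minor there.
The chord immediately before Am is Gm, which is diatonic to both keys: v in C minor and iv in D minor.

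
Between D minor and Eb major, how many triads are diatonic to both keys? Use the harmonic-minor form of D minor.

2

Diatonic triads of D minor (harmonic minor): D minor (i), E diminished (ii°), F augmented (III+), G minor (iv), A major (V), Bb major (VI), C# diminished (vii°).
Diatonic triads of Eb major: Eb major (I), F minor (ii), G minor (iii), Ab major (IV), Bb major (V), C minor (vi), D diminished (vii°).
Matching root and quality in both lists: G minor, Bb major.
That gives 2 common triads.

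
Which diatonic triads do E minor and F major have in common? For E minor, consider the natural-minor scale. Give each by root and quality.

Am, C

Triads in E minor (natural minor): E minor (i), F♯ diminished (ii°), G major (III), A minor (iv), B minor (v), C major (VI), D major (VII).
Triads in F major: F major (I), G minor (ii), A minor (iii), B♭ major (IV), C major (V), D minor (vi), E diminished (vii°).
Shared triads with their functions: A minor (iv in E minor, iii in F major); C major (VI in E minor, V in F major).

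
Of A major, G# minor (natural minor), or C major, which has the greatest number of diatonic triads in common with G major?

C major

Triads of G major: G (I), Am (ii), Bm (iii), C (IV), D (V), Em (vi), F#dim (vii°).
A major shares 2: Bm, D.
G# minor (natural minor) shares 0: none.
C major shares 4: G, Am, C, Em.
The most common triads (4) are shared with C major.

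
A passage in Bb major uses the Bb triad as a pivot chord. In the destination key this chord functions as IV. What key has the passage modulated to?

The numeral IV denotes a major triad on scale degree 4. With Bb on degree 4, the tonic of the new key is F.
Degree 4 carries a major triad in major keys, so the destination is F major.
Check: the diatonic triads of F major are F (I), Gm (ii), Am (iii), Bb (IV), C (V), Dm (vi), Edim (vii°) — Bb is indeed IV.

F major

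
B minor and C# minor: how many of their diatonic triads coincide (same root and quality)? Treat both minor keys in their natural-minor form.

Diatonic triads of B minor (natural minor): B minor (i), C# diminished (ii°), D major (III), E minor (iv), F# minor (v), G major (VI), A major (VII).
Diatonic triads of C# minor (natural minor): C# minor (i), D# diminished (ii°), E major (III), F# minor (iv), G# minor (v), A major (VI), B major (VII).
Matching root and quality in both lists: F# minor, A major.
That gives 2 common triads.

2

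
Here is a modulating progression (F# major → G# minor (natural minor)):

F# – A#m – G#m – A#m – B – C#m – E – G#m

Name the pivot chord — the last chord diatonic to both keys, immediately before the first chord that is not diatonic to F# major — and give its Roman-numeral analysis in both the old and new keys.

Chords diatonic to F# major: F#, G#m, A#m, B, C#, D#m, E#dim.
Reading the progression, the first chord not in that set is C#m, so the modulation leaves F# major there.
The chord immediately before C#m is B, which is diatonic to both keys: IV in F# major and III in G# minor.

B — IV in F# major, III in G# minor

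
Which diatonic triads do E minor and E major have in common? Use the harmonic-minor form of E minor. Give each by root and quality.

Triads in E minor (harmonic minor): Em (i), F#dim (ii°), Gaug (III+), Am (iv), B (V), C (VI), D#dim (vii°).
Triads in E major: E (I), F#m (ii), G#m (iii), A (IV), B (V), C#m (vi), D#dim (vii°).
Shared triads with their functions: B (V in E minor, V in E major); D#dim (vii° in E minor, vii° in E major).

B, D#dim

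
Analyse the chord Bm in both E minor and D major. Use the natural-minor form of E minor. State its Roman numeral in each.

v in E minor; vi in D major

The scale of E minor (natural minor) is E F# G A B C D; B is degree 5, and the triad built there (B-D-F#) is minor, so it is v.
The scale of D major is D E F# G A B C#; B is degree 6, and the triad built there (B-D-F#) is minor, so it is vi.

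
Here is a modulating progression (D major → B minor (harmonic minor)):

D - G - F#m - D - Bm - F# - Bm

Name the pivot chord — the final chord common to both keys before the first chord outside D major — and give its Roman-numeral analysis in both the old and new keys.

Bm — vi in D major, i in B minor

Chords diatonic to D major: D, Em, F#m, G, A, Bm, C#dim.
Reading the progression, the first chord not in that set is F#, so the modulation leaves D major there.
The chord immediately before F# is Bm, which is diatonic to both keys: vi in D major and i in B minor.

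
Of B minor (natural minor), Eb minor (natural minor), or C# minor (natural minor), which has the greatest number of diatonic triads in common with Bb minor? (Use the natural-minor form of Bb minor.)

Eb minor

Triads of Bb minor (natural minor): Bb minor (i), C diminished (ii°), Db major (III), Eb minor (iv), F minor (v), Gb major (VI), Ab major (VII).
B minor (natural minor) shares 0: none.
Eb minor (natural minor) shares 4: Bbm, Db, Ebm, Gb.
C# minor (natural minor) shares 0: none.
The most common triads (4) are shared with Eb minor.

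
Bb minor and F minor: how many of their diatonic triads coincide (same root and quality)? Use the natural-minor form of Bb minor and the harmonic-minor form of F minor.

Diatonic triads of Bb minor (natural minor): Bbm (i), Cdim (ii°), Db (III), Ebm (iv), Fm (v), Gb (VI), Ab (VII).
Diatonic triads of F minor (harmonic minor): Fm (i), Gdim (ii°), Abaug (III+), Bbm (iv), C (V), Db (VI), Edim (vii°).
Matching root and quality in both lists: Bbm, Db, Fm.
That gives 3 common triads.

3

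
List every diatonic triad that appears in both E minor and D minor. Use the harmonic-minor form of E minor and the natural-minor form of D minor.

Triads in E minor (harmonic minor): Em (i), F#dim (ii°), Gaug (III+), Am (iv), B (V), C (VI), D#dim (vii°).
Triads in D minor (natural minor): Dm (i), Edim (ii°), F (III), Gm (iv), Am (v), Bb (VI), C (VII).
Shared triads with their functions: Am (iv in E minor, v in D minor); C (VI in E minor, VII in D minor).

Am, C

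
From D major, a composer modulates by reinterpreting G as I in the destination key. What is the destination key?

G major

The numeral I denotes a major triad on scale degree 1. With G on degree 1, the tonic of the new key is G.
Degree 1 carries a major triad in major keys, so the destination is G major.
Check: the diatonic triads of G major are G (I), Am (ii), Bm (iii), C (IV), D (V), Em (vi), F#dim (vii°) — G is indeed I.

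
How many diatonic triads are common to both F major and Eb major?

Diatonic triads of F major: F (I), Gm (ii), Am (iii), Bb (IV), C (V), Dm (vi), Edim (vii°).
Diatonic triads of Eb major: Eb (I), Fm (ii), Gm (iii), Ab (IV), Bb (V), Cm (vi), Ddim (vii°).
Matching root and quality in both lists: Gm, Bb.
That gives 2 common triads.

2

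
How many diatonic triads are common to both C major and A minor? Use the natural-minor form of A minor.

7

Diatonic triads of C major: C (I), Dm (ii), Em (iii), F (IV), G (V), Am (vi), Bdim (vii°).
Diatonic triads of A minor (natural minor): Am (i), Bdim (ii°), C (III), Dm (iv), Em (v), F (VI), G (VII).
Matching root and quality in both lists: C, Dm, Em, F, G, Am, Bdim.
That gives 7 common triads.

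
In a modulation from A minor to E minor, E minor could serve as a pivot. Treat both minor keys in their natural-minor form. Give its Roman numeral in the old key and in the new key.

v in A minor; i in E minor

The scale of A minor (natural minor) is A B C D E F G; E is degree 5, and the triad built there (E-G-B) is minor, so it is v.
The scale of E minor (natural minor) is E F# G A B C D; E is degree 1, and the triad built there (E-G-B) is minor, so it is i.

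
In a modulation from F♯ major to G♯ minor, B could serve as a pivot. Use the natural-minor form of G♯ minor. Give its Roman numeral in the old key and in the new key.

IV in F♯ major; III in G♯ minor

The scale of F♯ major is F♯ G♯ A♯ B C♯ D♯ E♯; B is degree 4, and the triad built there (B-D♯-F♯) is major, so it is IV.
The scale of G♯ minor (natural minor) is G♯ A♯ B C♯ D♯ E F♯; B is degree 3, and the triad built there (B-D♯-F♯) is major, so it is III.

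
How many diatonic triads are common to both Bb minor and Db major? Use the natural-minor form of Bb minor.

7

Diatonic triads of Bb minor (natural minor): Bb minor (i), C diminished (ii°), Db major (III), Eb minor (iv), F minor (v), Gb major (VI), Ab major (VII).
Diatonic triads of Db major: Db major (I), Eb minor (ii), F minor (iii), Gb major (IV), Ab major (V), Bb minor (vi), C diminished (vii°).
Matching root and quality in both lists: Bb minor, C diminished, Db major, Eb minor, F minor, Gb major, Ab major.
That gives 7 common triads.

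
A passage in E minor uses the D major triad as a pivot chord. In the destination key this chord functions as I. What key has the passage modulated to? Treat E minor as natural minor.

The numeral I denotes a major triad on scale degree 1. With D on degree 1, the tonic of the new key is D.
Degree 1 carries a major triad in major keys, so the destination is D major.
Check: the diatonic triads of D major are D (I), Em (ii), F♯m (iii), G (IV), A (V), Bm (vi), C♯dim (vii°) — D major is indeed I.

D major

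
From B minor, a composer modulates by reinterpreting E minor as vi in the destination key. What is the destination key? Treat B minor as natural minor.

G major

The numeral vi denotes a minor triad on scale degree 6. With E on degree 6, the tonic of the new key is G.
Degree 6 carries a minor triad in major keys, so the destination is G major.
Check: the diatonic triads of G major are G (I), Am (ii), Bm (iii), C (IV), D (V), Em (vi), F#dim (vii°) — E minor is indeed vi.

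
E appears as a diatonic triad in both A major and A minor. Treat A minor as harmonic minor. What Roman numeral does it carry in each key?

V in A major; V in A minor

The scale of A major is A B C# D E F# G#; E is degree 5, and the triad built there (E-G#-B) is major, so it is V.
The scale of A minor (harmonic minor) is A B C D E F G#; E is degree 5, and the triad built there (E-G#-B) is major, so it is V.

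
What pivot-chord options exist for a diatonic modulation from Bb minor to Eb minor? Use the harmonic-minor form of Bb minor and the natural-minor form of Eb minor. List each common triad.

Triads in Bb minor (harmonic minor): Bb minor (i), C diminished (ii°), Db augmented (III+), Eb minor (iv), F major (V), Gb major (VI), A diminished (vii°).
Triads in Eb minor (natural minor): Eb minor (i), F diminished (ii°), Gb major (III), Ab minor (iv), Bb minor (v), Cb major (VI), Db major (VII).
Shared triads with their functions: Bb minor (i in Bb minor, v in Eb minor); Eb minor (iv in Bb minor, i in Eb minor); Gb major (VI in Bb minor, III in Eb minor).

Bbm, Ebm, Gb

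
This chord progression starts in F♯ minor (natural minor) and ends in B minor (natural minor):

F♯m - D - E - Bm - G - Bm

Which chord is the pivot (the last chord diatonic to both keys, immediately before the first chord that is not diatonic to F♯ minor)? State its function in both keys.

Bm — iv in F♯ minor, i in B minor

Chords diatonic to F♯ minor: F♯m, G♯dim, A, Bm, C♯m, D, E.
Reading the progression, the first chord not in that set is G, so the modulation leaves F♯ minor there.
The chord immediately before G is Bm, which is diatonic to both keys: iv in F♯ minor and i in B minor.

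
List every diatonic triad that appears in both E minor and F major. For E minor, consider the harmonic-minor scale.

Triads in E minor (harmonic minor): E minor (i), F♯ diminished (ii°), G augmented (III+), A minor (iv), B major (V), C major (VI), D♯ diminished (vii°).
Triads in F major: F major (I), G minor (ii), A minor (iii), B♭ major (IV), C major (V), D minor (vi), E diminished (vii°).
Shared triads with their functions: A minor (iv in E minor, iii in F major); C major (VI in E minor, V in F major).

Am, C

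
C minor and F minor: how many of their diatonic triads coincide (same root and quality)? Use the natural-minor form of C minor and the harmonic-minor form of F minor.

Diatonic triads of C minor (natural minor): Cm (i), Ddim (ii°), Eb (III), Fm (iv), Gm (v), Ab (VI), Bb (VII).
Diatonic triads of F minor (harmonic minor): Fm (i), Gdim (ii°), Abaug (III+), Bbm (iv), C (V), Db (VI), Edim (vii°).
Matching root and quality in both lists: Fm.
That gives 1 common triad.

1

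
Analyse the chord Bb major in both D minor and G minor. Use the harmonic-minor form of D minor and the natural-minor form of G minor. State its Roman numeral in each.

VI in D minor; III in G minor

The scale of D minor (harmonic minor) is D E F G A Bb C#; Bb is degree 6, and the triad built there (Bb-D-F) is major, so it is VI.
The scale of G minor (natural minor) is G A Bb C D Eb F; Bb is degree 3, and the triad built there (Bb-D-F) is major, so it is III.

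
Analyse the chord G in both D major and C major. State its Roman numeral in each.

IV in D major; V in C major

The scale of D major is D E F# G A B C#; G is degree 4, and the triad built there (G-B-D) is major, so it is IV.
The scale of C major is C D E F G A B; G is degree 5, and the triad built there (G-B-D) is major, so it is V.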